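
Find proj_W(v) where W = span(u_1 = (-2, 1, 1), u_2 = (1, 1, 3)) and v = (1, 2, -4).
proj_W(v) = (3/31, -36/31, -82/31)

Set up U = [u_1 | ... | u_2] ∈ R^(3×2). The projector onto W = col(U) is P = U (U^T U)^(-1) U^T.
Compute U^T U =
  [6, 2]
  [2, 11],
and U^T v = (-4, -9).
Solve U^T U · c = U^T v for the coefficients: c = (-13/31, -23/31). The projection is proj_W(v) = U c.
Check: (v - proj_W(v)) · u_1 = 0  (should be 0).
Check: (v - proj_W(v)) · u_2 = 0  (should be 0).
Result: proj_W(v) = (3/31, -36/31, -82/31).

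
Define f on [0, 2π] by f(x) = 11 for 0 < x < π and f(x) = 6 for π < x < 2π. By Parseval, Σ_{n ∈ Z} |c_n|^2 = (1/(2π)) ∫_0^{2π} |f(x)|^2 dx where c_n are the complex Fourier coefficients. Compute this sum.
Σ |c_n|^2 = 157/2

Parseval equates the L^2 energy of f (normalised by 1/(2π)) with the ℓ^2 sum of its Fourier coefficients: (1/(2π)) ∫_0^{2π} |f|^2 = Σ |c_n|^2.
Compute the left side: (1/(2π)) [∫_0^π 11^2 dx + ∫_π^{2π} 6^2 dx] = (1/(2π)) · (121π + 36π) = (121 + 36)/2 = 157/2.
So Σ_{n ∈ Z} |c_n|^2 = 157/2.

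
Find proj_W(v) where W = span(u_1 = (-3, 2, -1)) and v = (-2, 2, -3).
proj_W(v) = (-39/14, 13/7, -13/14)

Set up U = [u_1 | ... | u_1] ∈ R^(3×1). The projector onto W = col(U) is P = U (U^T U)^(-1) U^T.
Compute U^T U =
  [14],
and U^T v = (13).
Solve U^T U · c = U^T v for the coefficients: c = (13/14). The projection is proj_W(v) = U c.
Check: (v - proj_W(v)) · u_1 = 0  (should be 0).
Result: proj_W(v) = (-39/14, 13/7, -13/14).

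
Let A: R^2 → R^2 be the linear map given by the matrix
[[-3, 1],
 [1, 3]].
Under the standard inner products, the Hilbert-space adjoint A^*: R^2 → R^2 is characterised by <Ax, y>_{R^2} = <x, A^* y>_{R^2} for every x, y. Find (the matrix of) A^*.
A^* = A^T =
[[-3, 1],
 [1, 3]]

For real matrices with standard dot products, the defining identity <Ax, y> = <x, A^* y> gives (Ax)^T y = x^T (A^*) y, i.e. x^T A^T y = x^T (A^*) y. Since this holds for all x, y, we must have A^* = A^T. Therefore
A^* =
[[-3, 1],
 [1, 3]].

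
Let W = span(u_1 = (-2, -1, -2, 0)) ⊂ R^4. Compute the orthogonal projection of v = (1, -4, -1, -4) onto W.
proj_W(v) = (-8/9, -4/9, -8/9, 0)

Set up U = [u_1 | ... | u_1] ∈ R^(4×1). The projector onto W = col(U) is P = U (U^T U)^(-1) U^T.
Compute U^T U =
  [9],
and U^T v = (4).
Solve U^T U · c = U^T v for the coefficients: c = (4/9). The projection is proj_W(v) = U c.
Check: (v - proj_W(v)) · u_1 = 0  (should be 0).
Result: proj_W(v) = (-8/9, -4/9, -8/9, 0).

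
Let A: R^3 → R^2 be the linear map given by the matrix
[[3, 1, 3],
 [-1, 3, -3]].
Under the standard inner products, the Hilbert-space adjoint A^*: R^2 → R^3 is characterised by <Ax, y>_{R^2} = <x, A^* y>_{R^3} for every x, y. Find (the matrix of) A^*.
A^* = A^T =
[[3, -1],
 [1, 3],
 [3, -3]]

For real matrices with standard dot products, the defining identity <Ax, y> = <x, A^* y> gives (Ax)^T y = x^T (A^*) y, i.e. x^T A^T y = x^T (A^*) y. Since this holds for all x, y, we must have A^* = A^T. Therefore
A^* =
[[3, -1],
 [1, 3],
 [3, -3]].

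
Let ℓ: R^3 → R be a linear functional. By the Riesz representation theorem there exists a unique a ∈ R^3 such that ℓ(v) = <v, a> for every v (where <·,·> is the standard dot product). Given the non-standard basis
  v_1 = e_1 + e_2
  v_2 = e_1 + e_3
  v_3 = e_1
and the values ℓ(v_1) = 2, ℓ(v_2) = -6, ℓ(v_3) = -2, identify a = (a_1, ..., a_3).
a = (-2, 4, -4)

Write a = (a_1, ..., a_3) in the standard basis. For each basis vector v_i, ℓ(v_i) = <v_i, a> is a linear equation in the a_j's. Collect the n equations into a matrix system V a = ℓ, where row i of V is v_i (expressed in the standard basis). Since V is invertible (lower-triangular with 1s on the diagonal, up to permutation), solve by back-substitution:
  V =
[[1, 1, 0],
 [1, 0, 1],
 [1, 0, 0]]
  V a = (2, -6, -2)
Solving gives a = (-2, 4, -4).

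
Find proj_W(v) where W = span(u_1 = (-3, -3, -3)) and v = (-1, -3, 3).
proj_W(v) = (-1/3, -1/3, -1/3)

Set up U = [u_1 | ... | u_1] ∈ R^(3×1). The projector onto W = col(U) is P = U (U^T U)^(-1) U^T.
Compute U^T U =
  [27],
and U^T v = (3).
Solve U^T U · c = U^T v for the coefficients: c = (1/9). The projection is proj_W(v) = U c.
Check: (v - proj_W(v)) · u_1 = 0  (should be 0).
Result: proj_W(v) = (-1/3, -1/3, -1/3).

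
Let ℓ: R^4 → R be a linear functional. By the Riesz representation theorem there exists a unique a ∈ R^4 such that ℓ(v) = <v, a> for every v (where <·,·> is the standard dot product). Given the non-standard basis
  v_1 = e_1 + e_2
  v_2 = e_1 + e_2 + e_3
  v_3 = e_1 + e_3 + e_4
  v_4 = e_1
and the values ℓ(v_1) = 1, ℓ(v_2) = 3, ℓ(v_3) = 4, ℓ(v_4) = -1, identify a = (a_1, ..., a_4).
a = (-1, 2, 2, 3)

Write a = (a_1, ..., a_4) in the standard basis. For each basis vector v_i, ℓ(v_i) = <v_i, a> is a linear equation in the a_j's. Collect the n equations into a matrix system V a = ℓ, where row i of V is v_i (expressed in the standard basis). Since V is invertible (lower-triangular with 1s on the diagonal, up to permutation), solve by back-substitution:
  V =
[[1, 1, 0, 0],
 [1, 1, 1, 0],
 [1, 0, 1, 1],
 [1, 0, 0, 0]]
  V a = (1, 3, 4, -1)
Solving gives a = (-1, 2, 2, 3).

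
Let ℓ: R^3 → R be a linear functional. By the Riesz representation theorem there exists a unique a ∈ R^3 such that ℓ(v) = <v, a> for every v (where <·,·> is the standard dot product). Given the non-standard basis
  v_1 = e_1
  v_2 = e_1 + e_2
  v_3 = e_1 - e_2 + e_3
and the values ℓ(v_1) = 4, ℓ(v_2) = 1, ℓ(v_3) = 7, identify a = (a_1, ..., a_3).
a = (4, -3, 0)

Write a = (a_1, ..., a_3) in the standard basis. For each basis vector v_i, ℓ(v_i) = <v_i, a> is a linear equation in the a_j's. Collect the n equations into a matrix system V a = ℓ, where row i of V is v_i (expressed in the standard basis). Since V is invertible (lower-triangular with 1s on the diagonal, up to permutation), solve by back-substitution:
  V =
[[1, 0, 0],
 [1, 1, 0],
 [1, -1, 1]]
  V a = (4, 1, 7)
Solving gives a = (4, -3, 0).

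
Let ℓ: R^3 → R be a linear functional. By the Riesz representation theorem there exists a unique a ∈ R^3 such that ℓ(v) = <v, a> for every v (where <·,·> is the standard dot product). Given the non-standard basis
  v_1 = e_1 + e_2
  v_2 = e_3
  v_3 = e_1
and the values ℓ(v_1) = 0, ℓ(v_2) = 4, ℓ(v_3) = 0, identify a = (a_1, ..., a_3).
a = (0, 0, 4)

Write a = (a_1, ..., a_3) in the standard basis. For each basis vector v_i, ℓ(v_i) = <v_i, a> is a linear equation in the a_j's. Collect the n equations into a matrix system V a = ℓ, where row i of V is v_i (expressed in the standard basis). Since V is invertible (lower-triangular with 1s on the diagonal, up to permutation), solve by back-substitution:
  V =
[[1, 1, 0],
 [0, 0, 1],
 [1, 0, 0]]
  V a = (0, 4, 0)
Solving gives a = (0, 0, 4).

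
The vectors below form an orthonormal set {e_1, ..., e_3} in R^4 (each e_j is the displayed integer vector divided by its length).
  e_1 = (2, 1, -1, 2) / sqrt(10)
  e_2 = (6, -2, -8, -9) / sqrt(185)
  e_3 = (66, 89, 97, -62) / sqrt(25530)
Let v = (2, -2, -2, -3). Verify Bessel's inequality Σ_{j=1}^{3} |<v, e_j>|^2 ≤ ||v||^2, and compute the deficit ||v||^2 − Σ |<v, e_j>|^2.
Σ |<v, e_j>|^2 = 2223/115; ||v||^2 = 21; deficit = 192/115

Write each e_j = u_j / sqrt(<u_j, u_j>) where u_j is the displayed integer vector. Then <v, e_j> = <v, u_j> / sqrt(<u_j, u_j>), so |<v, e_j>|^2 = <v, u_j>^2 / <u_j, u_j>.
Coefficients: <v, e_1> = -2/sqrt(10), <v, e_2> = 59/sqrt(185), <v, e_3> = -54/sqrt(25530).
Square and sum: Σ |<v, e_j>|^2 = 2223/115.
Compute ||v||^2 = v·v = 21.
Deficit = 21 − 2223/115 = 192/115 ≥ 0, confirming Bessel's inequality. (The deficit equals ||v − Σ <v,e_j> e_j||^2, the squared distance from v to span{e_j}.)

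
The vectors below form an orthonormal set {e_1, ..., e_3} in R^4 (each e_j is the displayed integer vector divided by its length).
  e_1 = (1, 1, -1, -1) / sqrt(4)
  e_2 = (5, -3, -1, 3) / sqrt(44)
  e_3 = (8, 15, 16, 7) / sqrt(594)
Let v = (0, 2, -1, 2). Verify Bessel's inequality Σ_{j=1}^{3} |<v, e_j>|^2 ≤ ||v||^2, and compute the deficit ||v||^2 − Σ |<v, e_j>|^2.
Σ |<v, e_j>|^2 = 43/27; ||v||^2 = 9; deficit = 200/27

Write each e_j = u_j / sqrt(<u_j, u_j>) where u_j is the displayed integer vector. Then <v, e_j> = <v, u_j> / sqrt(<u_j, u_j>), so |<v, e_j>|^2 = <v, u_j>^2 / <u_j, u_j>.
Coefficients: <v, e_1> = 1/sqrt(4), <v, e_2> = 1/sqrt(44), <v, e_3> = 28/sqrt(594).
Square and sum: Σ |<v, e_j>|^2 = 43/27.
Compute ||v||^2 = v·v = 9.
Deficit = 9 − 43/27 = 200/27 ≥ 0, confirming Bessel's inequality. (The deficit equals ||v − Σ <v,e_j> e_j||^2, the squared distance from v to span{e_j}.)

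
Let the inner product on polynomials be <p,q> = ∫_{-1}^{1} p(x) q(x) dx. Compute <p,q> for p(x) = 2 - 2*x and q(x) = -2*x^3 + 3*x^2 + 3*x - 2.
<p,q> = -32/5

Expand the product: p(x)·q(x) = 4*x^4 - 10*x^3 + 10*x - 4.
∫_{-1}^{1} of each monomial x^k gives [2/(k+1) if k even, 0 if k odd]. Integrating term-by-term (or equivalently evaluating the antiderivative F(x) = 4*x^5/5 - 5*x^4/2 + 5*x^2 - 4*x at the endpoints):
  F(1) − F(−1) = -7/10 − (57/10) = -32/5.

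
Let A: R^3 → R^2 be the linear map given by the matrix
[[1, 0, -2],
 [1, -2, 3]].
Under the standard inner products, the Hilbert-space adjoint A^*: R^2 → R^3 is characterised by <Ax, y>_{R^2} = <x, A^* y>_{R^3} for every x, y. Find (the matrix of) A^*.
A^* = A^T =
[[1, 1],
 [0, -2],
 [-2, 3]]

For real matrices with standard dot products, the defining identity <Ax, y> = <x, A^* y> gives (Ax)^T y = x^T (A^*) y, i.e. x^T A^T y = x^T (A^*) y. Since this holds for all x, y, we must have A^* = A^T. Therefore
A^* =
[[1, 1],
 [0, -2],
 [-2, 3]].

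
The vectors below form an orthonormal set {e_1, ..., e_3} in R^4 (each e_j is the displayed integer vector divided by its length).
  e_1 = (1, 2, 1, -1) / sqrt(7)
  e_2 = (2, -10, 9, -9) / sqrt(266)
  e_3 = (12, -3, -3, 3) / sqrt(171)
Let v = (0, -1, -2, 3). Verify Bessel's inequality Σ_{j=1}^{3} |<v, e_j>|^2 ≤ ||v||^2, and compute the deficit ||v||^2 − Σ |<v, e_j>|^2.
Σ |<v, e_j>|^2 = 27/2; ||v||^2 = 14; deficit = 1/2

Write each e_j = u_j / sqrt(<u_j, u_j>) where u_j is the displayed integer vector. Then <v, e_j> = <v, u_j> / sqrt(<u_j, u_j>), so |<v, e_j>|^2 = <v, u_j>^2 / <u_j, u_j>.
Coefficients: <v, e_1> = -7/sqrt(7), <v, e_2> = -35/sqrt(266), <v, e_3> = 18/sqrt(171).
Square and sum: Σ |<v, e_j>|^2 = 27/2.
Compute ||v||^2 = v·v = 14.
Deficit = 14 − 27/2 = 1/2 ≥ 0, confirming Bessel's inequality. (The deficit equals ||v − Σ <v,e_j> e_j||^2, the squared distance from v to span{e_j}.)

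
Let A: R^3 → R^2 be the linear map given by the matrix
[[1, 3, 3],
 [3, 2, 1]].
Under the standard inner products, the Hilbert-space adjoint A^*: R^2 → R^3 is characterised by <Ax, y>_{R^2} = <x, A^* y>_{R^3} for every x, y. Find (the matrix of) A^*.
A^* = A^T =
[[1, 3],
 [3, 2],
 [3, 1]]

For real matrices with standard dot products, the defining identity <Ax, y> = <x, A^* y> gives (Ax)^T y = x^T (A^*) y, i.e. x^T A^T y = x^T (A^*) y. Since this holds for all x, y, we must have A^* = A^T. Therefore
A^* =
[[1, 3],
 [3, 2],
 [3, 1]].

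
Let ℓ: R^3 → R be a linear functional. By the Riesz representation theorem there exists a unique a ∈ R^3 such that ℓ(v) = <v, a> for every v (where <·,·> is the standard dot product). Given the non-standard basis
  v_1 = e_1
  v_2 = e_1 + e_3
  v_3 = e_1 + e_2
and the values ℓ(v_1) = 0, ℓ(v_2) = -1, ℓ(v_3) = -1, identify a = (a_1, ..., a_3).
a = (0, -1, -1)

Write a = (a_1, ..., a_3) in the standard basis. For each basis vector v_i, ℓ(v_i) = <v_i, a> is a linear equation in the a_j's. Collect the n equations into a matrix system V a = ℓ, where row i of V is v_i (expressed in the standard basis). Since V is invertible (lower-triangular with 1s on the diagonal, up to permutation), solve by back-substitution:
  V =
[[1, 0, 0],
 [1, 0, 1],
 [1, 1, 0]]
  V a = (0, -1, -1)
Solving gives a = (0, -1, -1).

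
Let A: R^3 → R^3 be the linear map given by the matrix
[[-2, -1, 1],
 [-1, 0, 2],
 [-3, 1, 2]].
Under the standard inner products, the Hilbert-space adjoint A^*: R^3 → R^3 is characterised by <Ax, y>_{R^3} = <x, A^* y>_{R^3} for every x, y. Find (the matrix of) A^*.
A^* = A^T =
[[-2, -1, -3],
 [-1, 0, 1],
 [1, 2, 2]]

For real matrices with standard dot products, the defining identity <Ax, y> = <x, A^* y> gives (Ax)^T y = x^T (A^*) y, i.e. x^T A^T y = x^T (A^*) y. Since this holds for all x, y, we must have A^* = A^T. Therefore
A^* =
[[-2, -1, -3],
 [-1, 0, 1],
 [1, 2, 2]].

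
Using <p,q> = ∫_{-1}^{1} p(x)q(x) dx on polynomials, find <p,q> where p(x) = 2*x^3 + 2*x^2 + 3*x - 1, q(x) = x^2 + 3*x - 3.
<p,q> = 158/15

Expand the product: p(x)·q(x) = 2*x^5 + 8*x^4 + 3*x^3 + 2*x^2 - 12*x + 3.
∫_{-1}^{1} of each monomial x^k gives [2/(k+1) if k even, 0 if k odd]. Integrating term-by-term (or equivalently evaluating the antiderivative F(x) = x^6/3 + 8*x^5/5 + 3*x^4/4 + 2*x^3/3 - 6*x^2 + 3*x at the endpoints):
  F(1) − F(−1) = 7/20 − (-611/60) = 158/15.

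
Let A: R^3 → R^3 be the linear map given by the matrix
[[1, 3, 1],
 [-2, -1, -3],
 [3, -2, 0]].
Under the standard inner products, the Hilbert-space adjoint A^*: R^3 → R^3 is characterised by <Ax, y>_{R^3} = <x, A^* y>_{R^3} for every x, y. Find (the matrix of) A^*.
A^* = A^T =
[[1, -2, 3],
 [3, -1, -2],
 [1, -3, 0]]

For real matrices with standard dot products, the defining identity <Ax, y> = <x, A^* y> gives (Ax)^T y = x^T (A^*) y, i.e. x^T A^T y = x^T (A^*) y. Since this holds for all x, y, we must have A^* = A^T. Therefore
A^* =
[[1, -2, 3],
 [3, -1, -2],
 [1, -3, 0]].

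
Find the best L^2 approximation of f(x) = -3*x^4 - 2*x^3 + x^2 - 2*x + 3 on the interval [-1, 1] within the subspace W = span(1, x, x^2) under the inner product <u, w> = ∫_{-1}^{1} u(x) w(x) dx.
g(x) = -11*x^2/7 - 16*x/5 + 114/35

The best approximation g ∈ W is the orthogonal projection of f onto W. Writing g = a_0 + a_1 x + a_2 x^2, the coefficients solve the normal equations G · a = b where
  G_{ij} = <φ_i, φ_j> and b_i = <f, φ_i>, with φ_0 = 1, φ_1 = x, φ_2 = x^2.
G =
  [2, 0, 2/3]
  [0, 2/3, 0]
  [2/3, 0, 2/5],
b = (82/15, -32/15, 54/35).
Solving gives a_0 = 114/35, a_1 = -16/5, a_2 = -11/7, so
  g(x) = -11*x^2/7 - 16*x/5 + 114/35.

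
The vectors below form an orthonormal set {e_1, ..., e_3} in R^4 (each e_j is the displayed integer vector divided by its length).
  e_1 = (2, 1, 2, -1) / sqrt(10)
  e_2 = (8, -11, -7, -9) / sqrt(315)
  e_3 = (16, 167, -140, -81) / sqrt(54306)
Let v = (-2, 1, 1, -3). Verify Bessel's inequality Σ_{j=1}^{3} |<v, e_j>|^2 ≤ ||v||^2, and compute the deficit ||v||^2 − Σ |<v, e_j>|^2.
Σ |<v, e_j>|^2 = 689/431; ||v||^2 = 15; deficit = 5776/431

Write each e_j = u_j / sqrt(<u_j, u_j>) where u_j is the displayed integer vector. Then <v, e_j> = <v, u_j> / sqrt(<u_j, u_j>), so |<v, e_j>|^2 = <v, u_j>^2 / <u_j, u_j>.
Coefficients: <v, e_1> = 2/sqrt(10), <v, e_2> = -7/sqrt(315), <v, e_3> = 238/sqrt(54306).
Square and sum: Σ |<v, e_j>|^2 = 689/431.
Compute ||v||^2 = v·v = 15.
Deficit = 15 − 689/431 = 5776/431 ≥ 0, confirming Bessel's inequality. (The deficit equals ||v − Σ <v,e_j> e_j||^2, the squared distance from v to span{e_j}.)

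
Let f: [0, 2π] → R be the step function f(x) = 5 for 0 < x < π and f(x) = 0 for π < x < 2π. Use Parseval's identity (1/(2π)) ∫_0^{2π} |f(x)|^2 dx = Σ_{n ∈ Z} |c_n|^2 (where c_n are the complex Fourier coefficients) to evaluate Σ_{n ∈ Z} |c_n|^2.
Σ |c_n|^2 = 25/2

Parseval equates the L^2 energy of f (normalised by 1/(2π)) with the ℓ^2 sum of its Fourier coefficients: (1/(2π)) ∫_0^{2π} |f|^2 = Σ |c_n|^2.
Compute the left side: (1/(2π)) [∫_0^π 5^2 dx + ∫_π^{2π} 0^2 dx] = (1/(2π)) · (25π + 0π) = (25 + 0)/2 = 25/2.
So Σ_{n ∈ Z} |c_n|^2 = 25/2.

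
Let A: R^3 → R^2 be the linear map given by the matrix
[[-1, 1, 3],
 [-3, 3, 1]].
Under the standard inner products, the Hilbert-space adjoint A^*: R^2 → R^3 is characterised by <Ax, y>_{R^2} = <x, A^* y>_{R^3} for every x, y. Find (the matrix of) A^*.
A^* = A^T =
[[-1, -3],
 [1, 3],
 [3, 1]]

For real matrices with standard dot products, the defining identity <Ax, y> = <x, A^* y> gives (Ax)^T y = x^T (A^*) y, i.e. x^T A^T y = x^T (A^*) y. Since this holds for all x, y, we must have A^* = A^T. Therefore
A^* =
[[-1, -3],
 [1, 3],
 [3, 1]].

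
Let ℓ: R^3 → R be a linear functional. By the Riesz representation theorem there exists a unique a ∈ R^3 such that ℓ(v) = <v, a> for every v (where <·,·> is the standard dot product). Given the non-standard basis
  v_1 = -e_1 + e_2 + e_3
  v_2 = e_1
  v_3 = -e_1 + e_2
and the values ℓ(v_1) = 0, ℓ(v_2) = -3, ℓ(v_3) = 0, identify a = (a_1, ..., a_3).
a = (-3, -3, 0)

Write a = (a_1, ..., a_3) in the standard basis. For each basis vector v_i, ℓ(v_i) = <v_i, a> is a linear equation in the a_j's. Collect the n equations into a matrix system V a = ℓ, where row i of V is v_i (expressed in the standard basis). Since V is invertible (lower-triangular with 1s on the diagonal, up to permutation), solve by back-substitution:
  V =
[[-1, 1, 1],
 [1, 0, 0],
 [-1, 1, 0]]
  V a = (0, -3, 0)
Solving gives a = (-3, -3, 0).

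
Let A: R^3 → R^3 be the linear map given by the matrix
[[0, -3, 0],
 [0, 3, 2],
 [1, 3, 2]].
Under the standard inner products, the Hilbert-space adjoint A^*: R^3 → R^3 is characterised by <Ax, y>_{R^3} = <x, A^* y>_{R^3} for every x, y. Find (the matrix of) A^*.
A^* = A^T =
[[0, 0, 1],
 [-3, 3, 3],
 [0, 2, 2]]

For real matrices with standard dot products, the defining identity <Ax, y> = <x, A^* y> gives (Ax)^T y = x^T (A^*) y, i.e. x^T A^T y = x^T (A^*) y. Since this holds for all x, y, we must have A^* = A^T. Therefore
A^* =
[[0, 0, 1],
 [-3, 3, 3],
 [0, 2, 2]].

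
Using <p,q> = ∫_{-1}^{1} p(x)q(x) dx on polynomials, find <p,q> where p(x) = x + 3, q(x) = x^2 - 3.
<p,q> = -16

Expand the product: p(x)·q(x) = x^3 + 3*x^2 - 3*x - 9.
∫_{-1}^{1} of each monomial x^k gives [2/(k+1) if k even, 0 if k odd]. Integrating term-by-term (or equivalently evaluating the antiderivative F(x) = x^4/4 + x^3 - 3*x^2/2 - 9*x at the endpoints):
  F(1) − F(−1) = -37/4 − (27/4) = -16.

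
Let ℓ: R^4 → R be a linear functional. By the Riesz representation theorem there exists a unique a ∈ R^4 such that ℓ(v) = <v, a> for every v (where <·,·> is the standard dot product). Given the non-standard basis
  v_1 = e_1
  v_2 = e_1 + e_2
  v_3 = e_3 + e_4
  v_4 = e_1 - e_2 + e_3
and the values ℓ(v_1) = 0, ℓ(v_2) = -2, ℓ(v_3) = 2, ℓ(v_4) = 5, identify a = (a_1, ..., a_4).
a = (0, -2, 3, -1)

Write a = (a_1, ..., a_4) in the standard basis. For each basis vector v_i, ℓ(v_i) = <v_i, a> is a linear equation in the a_j's. Collect the n equations into a matrix system V a = ℓ, where row i of V is v_i (expressed in the standard basis). Since V is invertible (lower-triangular with 1s on the diagonal, up to permutation), solve by back-substitution:
  V =
[[1, 0, 0, 0],
 [1, 1, 0, 0],
 [0, 0, 1, 1],
 [1, -1, 1, 0]]
  V a = (0, -2, 2, 5)
Solving gives a = (0, -2, 3, -1).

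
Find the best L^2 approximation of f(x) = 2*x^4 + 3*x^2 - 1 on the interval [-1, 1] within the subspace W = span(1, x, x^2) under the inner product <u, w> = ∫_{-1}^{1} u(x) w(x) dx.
g(x) = 33*x^2/7 - 41/35

The best approximation g ∈ W is the orthogonal projection of f onto W. Writing g = a_0 + a_1 x + a_2 x^2, the coefficients solve the normal equations G · a = b where
  G_{ij} = <φ_i, φ_j> and b_i = <f, φ_i>, with φ_0 = 1, φ_1 = x, φ_2 = x^2.
G =
  [2, 0, 2/3]
  [0, 2/3, 0]
  [2/3, 0, 2/5],
b = (4/5, 0, 116/105).
Solving gives a_0 = -41/35, a_1 = 0, a_2 = 33/7, so
  g(x) = 33*x^2/7 - 41/35.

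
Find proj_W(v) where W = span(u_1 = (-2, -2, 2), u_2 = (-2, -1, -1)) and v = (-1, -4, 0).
proj_W(v) = (-17/7, -13/7, 5/7)

Set up U = [u_1 | ... | u_2] ∈ R^(3×2). The projector onto W = col(U) is P = U (U^T U)^(-1) U^T.
Compute U^T U =
  [12, 4]
  [4, 6],
and U^T v = (10, 6).
Solve U^T U · c = U^T v for the coefficients: c = (9/14, 4/7). The projection is proj_W(v) = U c.
Check: (v - proj_W(v)) · u_1 = 0  (should be 0).
Check: (v - proj_W(v)) · u_2 = 0  (should be 0).
Result: proj_W(v) = (-17/7, -13/7, 5/7).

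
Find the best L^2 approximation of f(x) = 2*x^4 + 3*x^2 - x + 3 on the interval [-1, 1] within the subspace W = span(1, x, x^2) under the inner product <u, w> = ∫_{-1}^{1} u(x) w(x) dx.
g(x) = 33*x^2/7 - x + 99/35

The best approximation g ∈ W is the orthogonal projection of f onto W. Writing g = a_0 + a_1 x + a_2 x^2, the coefficients solve the normal equations G · a = b where
  G_{ij} = <φ_i, φ_j> and b_i = <f, φ_i>, with φ_0 = 1, φ_1 = x, φ_2 = x^2.
G =
  [2, 0, 2/3]
  [0, 2/3, 0]
  [2/3, 0, 2/5],
b = (44/5, -2/3, 132/35).
Solving gives a_0 = 99/35, a_1 = -1, a_2 = 33/7, so
  g(x) = 33*x^2/7 - x + 99/35.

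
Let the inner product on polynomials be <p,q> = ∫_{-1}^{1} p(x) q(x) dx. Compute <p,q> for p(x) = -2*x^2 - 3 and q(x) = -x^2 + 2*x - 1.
<p,q> = 152/15

Expand the product: p(x)·q(x) = 2*x^4 - 4*x^3 + 5*x^2 - 6*x + 3.
∫_{-1}^{1} of each monomial x^k gives [2/(k+1) if k even, 0 if k odd]. Integrating term-by-term (or equivalently evaluating the antiderivative F(x) = 2*x^5/5 - x^4 + 5*x^3/3 - 3*x^2 + 3*x at the endpoints):
  F(1) − F(−1) = 16/15 − (-136/15) = 152/15.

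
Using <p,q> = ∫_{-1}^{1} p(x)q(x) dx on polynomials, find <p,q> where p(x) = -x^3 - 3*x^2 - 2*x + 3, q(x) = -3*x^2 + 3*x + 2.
<p,q> = 2/5

Expand the product: p(x)·q(x) = 3*x^5 + 6*x^4 - 5*x^3 - 21*x^2 + 5*x + 6.
∫_{-1}^{1} of each monomial x^k gives [2/(k+1) if k even, 0 if k odd]. Integrating term-by-term (or equivalently evaluating the antiderivative F(x) = x^6/2 + 6*x^5/5 - 5*x^4/4 - 7*x^3 + 5*x^2/2 + 6*x at the endpoints):
  F(1) − F(−1) = 39/20 − (31/20) = 2/5.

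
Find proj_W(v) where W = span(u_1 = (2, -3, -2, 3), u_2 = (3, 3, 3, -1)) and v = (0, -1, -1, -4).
proj_W(v) = (-106/73, 63/146, 4/73, -131/146)

Set up U = [u_1 | ... | u_2] ∈ R^(4×2). The projector onto W = col(U) is P = U (U^T U)^(-1) U^T.
Compute U^T U =
  [26, -12]
  [-12, 28],
and U^T v = (-7, -2).
Solve U^T U · c = U^T v for the coefficients: c = (-55/146, -17/73). The projection is proj_W(v) = U c.
Check: (v - proj_W(v)) · u_1 = 0  (should be 0).
Check: (v - proj_W(v)) · u_2 = 0  (should be 0).
Result: proj_W(v) = (-106/73, 63/146, 4/73, -131/146).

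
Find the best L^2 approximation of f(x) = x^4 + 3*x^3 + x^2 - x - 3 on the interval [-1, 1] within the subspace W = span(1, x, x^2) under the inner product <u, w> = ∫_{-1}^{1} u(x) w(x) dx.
g(x) = 13*x^2/7 + 4*x/5 - 108/35

The best approximation g ∈ W is the orthogonal projection of f onto W. Writing g = a_0 + a_1 x + a_2 x^2, the coefficients solve the normal equations G · a = b where
  G_{ij} = <φ_i, φ_j> and b_i = <f, φ_i>, with φ_0 = 1, φ_1 = x, φ_2 = x^2.
G =
  [2, 0, 2/3]
  [0, 2/3, 0]
  [2/3, 0, 2/5],
b = (-74/15, 8/15, -46/35).
Solving gives a_0 = -108/35, a_1 = 4/5, a_2 = 13/7, so
  g(x) = 13*x^2/7 + 4*x/5 - 108/35.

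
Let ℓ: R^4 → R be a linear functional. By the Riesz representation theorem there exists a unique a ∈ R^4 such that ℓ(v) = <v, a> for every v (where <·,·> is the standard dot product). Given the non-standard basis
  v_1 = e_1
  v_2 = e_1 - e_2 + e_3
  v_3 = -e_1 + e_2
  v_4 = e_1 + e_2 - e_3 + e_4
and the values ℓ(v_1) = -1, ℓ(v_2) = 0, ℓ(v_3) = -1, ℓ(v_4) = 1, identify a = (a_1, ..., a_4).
a = (-1, -2, -1, 3)

Write a = (a_1, ..., a_4) in the standard basis. For each basis vector v_i, ℓ(v_i) = <v_i, a> is a linear equation in the a_j's. Collect the n equations into a matrix system V a = ℓ, where row i of V is v_i (expressed in the standard basis). Since V is invertible (lower-triangular with 1s on the diagonal, up to permutation), solve by back-substitution:
  V =
[[1, 0, 0, 0],
 [1, -1, 1, 0],
 [-1, 1, 0, 0],
 [1, 1, -1, 1]]
  V a = (-1, 0, -1, 1)
Solving gives a = (-1, -2, -1, 3).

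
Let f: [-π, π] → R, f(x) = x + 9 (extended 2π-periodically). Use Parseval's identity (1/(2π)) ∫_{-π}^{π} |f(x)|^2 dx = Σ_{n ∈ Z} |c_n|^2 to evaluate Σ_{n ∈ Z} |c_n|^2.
Σ |c_n|^2 = π^2/3 + 81

Expand and integrate term by term over [-π, π]:
  ∫ (x)^2 dx = 1·(2π^3/3); ∫ 2·1·(9)·x dx = 0 (odd integrand); ∫ 9^2 dx = 81·2π.
So (1/(2π)) ∫_{-π}^{π} (x + 9)^2 dx = 1π^2/3 + 81 = π^2/3 + 81.
Parseval ⇒ Σ |c_n|^2 = π^2/3 + 81.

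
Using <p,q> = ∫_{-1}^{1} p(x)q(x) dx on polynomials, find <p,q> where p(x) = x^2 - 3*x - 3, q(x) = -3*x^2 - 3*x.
<p,q> = 54/5

Expand the product: p(x)·q(x) = -3*x^4 + 6*x^3 + 18*x^2 + 9*x.
∫_{-1}^{1} of each monomial x^k gives [2/(k+1) if k even, 0 if k odd]. Integrating term-by-term (or equivalently evaluating the antiderivative F(x) = -3*x^5/5 + 3*x^4/2 + 6*x^3 + 9*x^2/2 at the endpoints):
  F(1) − F(−1) = 57/5 − (3/5) = 54/5.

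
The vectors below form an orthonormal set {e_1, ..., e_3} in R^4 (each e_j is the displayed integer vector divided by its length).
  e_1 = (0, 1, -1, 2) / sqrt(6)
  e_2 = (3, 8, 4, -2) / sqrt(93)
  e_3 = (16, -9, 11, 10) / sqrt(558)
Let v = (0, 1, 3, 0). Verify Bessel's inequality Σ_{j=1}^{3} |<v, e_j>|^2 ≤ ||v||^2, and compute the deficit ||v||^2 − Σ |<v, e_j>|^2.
Σ |<v, e_j>|^2 = 6; ||v||^2 = 10; deficit = 4

Write each e_j = u_j / sqrt(<u_j, u_j>) where u_j is the displayed integer vector. Then <v, e_j> = <v, u_j> / sqrt(<u_j, u_j>), so |<v, e_j>|^2 = <v, u_j>^2 / <u_j, u_j>.
Coefficients: <v, e_1> = -2/sqrt(6), <v, e_2> = 20/sqrt(93), <v, e_3> = 24/sqrt(558).
Square and sum: Σ |<v, e_j>|^2 = 6.
Compute ||v||^2 = v·v = 10.
Deficit = 10 − 6 = 4 ≥ 0, confirming Bessel's inequality. (The deficit equals ||v − Σ <v,e_j> e_j||^2, the squared distance from v to span{e_j}.)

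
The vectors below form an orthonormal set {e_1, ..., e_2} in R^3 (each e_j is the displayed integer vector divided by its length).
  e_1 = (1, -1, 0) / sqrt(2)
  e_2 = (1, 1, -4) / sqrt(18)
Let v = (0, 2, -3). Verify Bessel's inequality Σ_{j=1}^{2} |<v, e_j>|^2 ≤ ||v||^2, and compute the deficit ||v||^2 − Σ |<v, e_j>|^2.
Σ |<v, e_j>|^2 = 116/9; ||v||^2 = 13; deficit = 1/9

Write each e_j = u_j / sqrt(<u_j, u_j>) where u_j is the displayed integer vector. Then <v, e_j> = <v, u_j> / sqrt(<u_j, u_j>), so |<v, e_j>|^2 = <v, u_j>^2 / <u_j, u_j>.
Coefficients: <v, e_1> = -2/sqrt(2), <v, e_2> = 14/sqrt(18).
Square and sum: Σ |<v, e_j>|^2 = 116/9.
Compute ||v||^2 = v·v = 13.
Deficit = 13 − 116/9 = 1/9 ≥ 0, confirming Bessel's inequality. (The deficit equals ||v − Σ <v,e_j> e_j||^2, the squared distance from v to span{e_j}.)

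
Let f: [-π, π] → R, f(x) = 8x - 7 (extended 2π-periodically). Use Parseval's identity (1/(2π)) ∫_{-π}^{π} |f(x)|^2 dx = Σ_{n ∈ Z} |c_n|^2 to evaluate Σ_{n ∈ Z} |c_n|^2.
Σ |c_n|^2 = 64π^2/3 + 49

Expand and integrate term by term over [-π, π]:
  ∫ (8x)^2 dx = 64·(2π^3/3); ∫ 2·8·(-7)·x dx = 0 (odd integrand); ∫ (-7)^2 dx = 49·2π.
So (1/(2π)) ∫_{-π}^{π} (8x - 7)^2 dx = 64π^2/3 + 49 = 64π^2/3 + 49.
Parseval ⇒ Σ |c_n|^2 = 64π^2/3 + 49.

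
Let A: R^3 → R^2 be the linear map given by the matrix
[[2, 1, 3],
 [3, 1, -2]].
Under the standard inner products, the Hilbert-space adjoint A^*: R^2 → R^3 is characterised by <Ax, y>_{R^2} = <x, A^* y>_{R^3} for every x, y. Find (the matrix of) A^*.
A^* = A^T =
[[2, 3],
 [1, 1],
 [3, -2]]

For real matrices with standard dot products, the defining identity <Ax, y> = <x, A^* y> gives (Ax)^T y = x^T (A^*) y, i.e. x^T A^T y = x^T (A^*) y. Since this holds for all x, y, we must have A^* = A^T. Therefore
A^* =
[[2, 3],
 [1, 1],
 [3, -2]].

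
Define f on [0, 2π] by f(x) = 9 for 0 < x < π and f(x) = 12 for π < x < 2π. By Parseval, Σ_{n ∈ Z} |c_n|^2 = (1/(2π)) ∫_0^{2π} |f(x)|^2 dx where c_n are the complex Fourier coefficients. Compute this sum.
Σ |c_n|^2 = 225/2

Parseval equates the L^2 energy of f (normalised by 1/(2π)) with the ℓ^2 sum of its Fourier coefficients: (1/(2π)) ∫_0^{2π} |f|^2 = Σ |c_n|^2.
Compute the left side: (1/(2π)) [∫_0^π 9^2 dx + ∫_π^{2π} 12^2 dx] = (1/(2π)) · (81π + 144π) = (81 + 144)/2 = 225/2.
So Σ_{n ∈ Z} |c_n|^2 = 225/2.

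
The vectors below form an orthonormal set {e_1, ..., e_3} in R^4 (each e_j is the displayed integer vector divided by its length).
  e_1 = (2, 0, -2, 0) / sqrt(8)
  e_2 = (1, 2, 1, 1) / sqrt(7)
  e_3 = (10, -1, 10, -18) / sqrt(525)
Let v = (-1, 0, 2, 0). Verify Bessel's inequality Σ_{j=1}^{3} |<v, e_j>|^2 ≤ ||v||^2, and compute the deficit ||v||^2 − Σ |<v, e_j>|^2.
Σ |<v, e_j>|^2 = 29/6; ||v||^2 = 5; deficit = 1/6

Write each e_j = u_j / sqrt(<u_j, u_j>) where u_j is the displayed integer vector. Then <v, e_j> = <v, u_j> / sqrt(<u_j, u_j>), so |<v, e_j>|^2 = <v, u_j>^2 / <u_j, u_j>.
Coefficients: <v, e_1> = -6/sqrt(8), <v, e_2> = 1/sqrt(7), <v, e_3> = 10/sqrt(525).
Square and sum: Σ |<v, e_j>|^2 = 29/6.
Compute ||v||^2 = v·v = 5.
Deficit = 5 − 29/6 = 1/6 ≥ 0, confirming Bessel's inequality. (The deficit equals ||v − Σ <v,e_j> e_j||^2, the squared distance from v to span{e_j}.)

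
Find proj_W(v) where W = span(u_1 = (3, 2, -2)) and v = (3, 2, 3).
proj_W(v) = (21/17, 14/17, -14/17)

Set up U = [u_1 | ... | u_1] ∈ R^(3×1). The projector onto W = col(U) is P = U (U^T U)^(-1) U^T.
Compute U^T U =
  [17],
and U^T v = (7).
Solve U^T U · c = U^T v for the coefficients: c = (7/17). The projection is proj_W(v) = U c.
Check: (v - proj_W(v)) · u_1 = 0  (should be 0).
Result: proj_W(v) = (21/17, 14/17, -14/17).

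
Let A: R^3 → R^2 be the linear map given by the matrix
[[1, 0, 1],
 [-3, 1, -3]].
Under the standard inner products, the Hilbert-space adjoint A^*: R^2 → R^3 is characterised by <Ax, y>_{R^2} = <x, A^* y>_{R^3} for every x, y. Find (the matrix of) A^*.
A^* = A^T =
[[1, -3],
 [0, 1],
 [1, -3]]

For real matrices with standard dot products, the defining identity <Ax, y> = <x, A^* y> gives (Ax)^T y = x^T (A^*) y, i.e. x^T A^T y = x^T (A^*) y. Since this holds for all x, y, we must have A^* = A^T. Therefore
A^* =
[[1, -3],
 [0, 1],
 [1, -3]].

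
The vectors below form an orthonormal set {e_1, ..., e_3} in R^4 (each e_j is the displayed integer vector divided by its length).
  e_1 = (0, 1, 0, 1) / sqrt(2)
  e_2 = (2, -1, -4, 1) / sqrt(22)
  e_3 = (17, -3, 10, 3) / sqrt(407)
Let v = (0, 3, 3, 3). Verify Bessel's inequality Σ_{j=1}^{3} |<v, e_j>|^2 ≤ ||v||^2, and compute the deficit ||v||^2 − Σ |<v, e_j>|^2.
Σ |<v, e_j>|^2 = 990/37; ||v||^2 = 27; deficit = 9/37

Write each e_j = u_j / sqrt(<u_j, u_j>) where u_j is the displayed integer vector. Then <v, e_j> = <v, u_j> / sqrt(<u_j, u_j>), so |<v, e_j>|^2 = <v, u_j>^2 / <u_j, u_j>.
Coefficients: <v, e_1> = 6/sqrt(2), <v, e_2> = -12/sqrt(22), <v, e_3> = 30/sqrt(407).
Square and sum: Σ |<v, e_j>|^2 = 990/37.
Compute ||v||^2 = v·v = 27.
Deficit = 27 − 990/37 = 9/37 ≥ 0, confirming Bessel's inequality. (The deficit equals ||v − Σ <v,e_j> e_j||^2, the squared distance from v to span{e_j}.)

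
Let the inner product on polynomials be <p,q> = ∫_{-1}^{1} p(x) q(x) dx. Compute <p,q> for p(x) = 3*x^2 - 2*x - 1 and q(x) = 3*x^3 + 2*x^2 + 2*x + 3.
<p,q> = -4

Expand the product: p(x)·q(x) = 9*x^5 - x^3 + 3*x^2 - 8*x - 3.
∫_{-1}^{1} of each monomial x^k gives [2/(k+1) if k even, 0 if k odd]. Integrating term-by-term (or equivalently evaluating the antiderivative F(x) = 3*x^6/2 - x^4/4 + x^3 - 4*x^2 - 3*x at the endpoints):
  F(1) − F(−1) = -19/4 − (-3/4) = -4.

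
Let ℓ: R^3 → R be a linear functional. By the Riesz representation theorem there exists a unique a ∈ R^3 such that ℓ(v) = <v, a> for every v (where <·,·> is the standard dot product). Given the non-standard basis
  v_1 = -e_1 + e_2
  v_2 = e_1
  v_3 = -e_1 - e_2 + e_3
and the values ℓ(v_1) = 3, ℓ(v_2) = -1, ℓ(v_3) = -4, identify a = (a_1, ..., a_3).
a = (-1, 2, -3)

Write a = (a_1, ..., a_3) in the standard basis. For each basis vector v_i, ℓ(v_i) = <v_i, a> is a linear equation in the a_j's. Collect the n equations into a matrix system V a = ℓ, where row i of V is v_i (expressed in the standard basis). Since V is invertible (lower-triangular with 1s on the diagonal, up to permutation), solve by back-substitution:
  V =
[[-1, 1, 0],
 [1, 0, 0],
 [-1, -1, 1]]
  V a = (3, -1, -4)
Solving gives a = (-1, 2, -3).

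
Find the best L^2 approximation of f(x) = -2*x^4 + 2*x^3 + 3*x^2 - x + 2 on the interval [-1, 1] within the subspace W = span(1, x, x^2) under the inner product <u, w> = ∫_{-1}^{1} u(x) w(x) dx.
g(x) = 9*x^2/7 + x/5 + 76/35

The best approximation g ∈ W is the orthogonal projection of f onto W. Writing g = a_0 + a_1 x + a_2 x^2, the coefficients solve the normal equations G · a = b where
  G_{ij} = <φ_i, φ_j> and b_i = <f, φ_i>, with φ_0 = 1, φ_1 = x, φ_2 = x^2.
G =
  [2, 0, 2/3]
  [0, 2/3, 0]
  [2/3, 0, 2/5],
b = (26/5, 2/15, 206/105).
Solving gives a_0 = 76/35, a_1 = 1/5, a_2 = 9/7, so
  g(x) = 9*x^2/7 + x/5 + 76/35.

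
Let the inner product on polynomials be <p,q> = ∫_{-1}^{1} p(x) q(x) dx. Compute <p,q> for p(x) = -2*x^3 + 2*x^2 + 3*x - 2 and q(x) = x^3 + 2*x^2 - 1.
<p,q> = 78/35

Expand the product: p(x)·q(x) = -2*x^6 - 2*x^5 + 7*x^4 + 6*x^3 - 6*x^2 - 3*x + 2.
∫_{-1}^{1} of each monomial x^k gives [2/(k+1) if k even, 0 if k odd]. Integrating term-by-term (or equivalently evaluating the antiderivative F(x) = -2*x^7/7 - x^6/3 + 7*x^5/5 + 3*x^4/2 - 2*x^3 - 3*x^2/2 + 2*x at the endpoints):
  F(1) − F(−1) = 82/105 − (-152/105) = 78/35.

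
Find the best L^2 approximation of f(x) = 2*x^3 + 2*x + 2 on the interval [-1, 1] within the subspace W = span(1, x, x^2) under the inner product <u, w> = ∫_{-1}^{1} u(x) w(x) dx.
g(x) = 16*x/5 + 2

The best approximation g ∈ W is the orthogonal projection of f onto W. Writing g = a_0 + a_1 x + a_2 x^2, the coefficients solve the normal equations G · a = b where
  G_{ij} = <φ_i, φ_j> and b_i = <f, φ_i>, with φ_0 = 1, φ_1 = x, φ_2 = x^2.
G =
  [2, 0, 2/3]
  [0, 2/3, 0]
  [2/3, 0, 2/5],
b = (4, 32/15, 4/3).
Solving gives a_0 = 2, a_1 = 16/5, a_2 = 0, so
  g(x) = 16*x/5 + 2.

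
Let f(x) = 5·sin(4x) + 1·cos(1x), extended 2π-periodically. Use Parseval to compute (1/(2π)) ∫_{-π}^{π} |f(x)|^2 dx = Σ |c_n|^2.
Σ |c_n|^2 = 13

Expand |f|^2 and use orthogonality of {sin(nx), cos(mx)} on [-π, π]:
  ∫_{-π}^{π} sin(nx)^2 dx = π, ∫ cos(mx)^2 dx = π, and cross terms integrate to 0.
So ∫_{-π}^{π} f(x)^2 dx = 5^2 · π + 1^2 · π = (25 + 1)π.
Divide by 2π: (25 + 1)/2 = 13.
By Parseval, this equals Σ |c_n|^2.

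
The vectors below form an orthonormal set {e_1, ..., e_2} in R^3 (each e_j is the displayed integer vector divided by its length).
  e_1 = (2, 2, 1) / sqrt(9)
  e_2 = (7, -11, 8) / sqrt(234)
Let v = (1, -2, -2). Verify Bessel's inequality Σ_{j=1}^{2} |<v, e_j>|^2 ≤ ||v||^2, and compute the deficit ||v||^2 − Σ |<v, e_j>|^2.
Σ |<v, e_j>|^2 = 5/2; ||v||^2 = 9; deficit = 13/2

Write each e_j = u_j / sqrt(<u_j, u_j>) where u_j is the displayed integer vector. Then <v, e_j> = <v, u_j> / sqrt(<u_j, u_j>), so |<v, e_j>|^2 = <v, u_j>^2 / <u_j, u_j>.
Coefficients: <v, e_1> = -4/sqrt(9), <v, e_2> = 13/sqrt(234).
Square and sum: Σ |<v, e_j>|^2 = 5/2.
Compute ||v||^2 = v·v = 9.
Deficit = 9 − 5/2 = 13/2 ≥ 0, confirming Bessel's inequality. (The deficit equals ||v − Σ <v,e_j> e_j||^2, the squared distance from v to span{e_j}.)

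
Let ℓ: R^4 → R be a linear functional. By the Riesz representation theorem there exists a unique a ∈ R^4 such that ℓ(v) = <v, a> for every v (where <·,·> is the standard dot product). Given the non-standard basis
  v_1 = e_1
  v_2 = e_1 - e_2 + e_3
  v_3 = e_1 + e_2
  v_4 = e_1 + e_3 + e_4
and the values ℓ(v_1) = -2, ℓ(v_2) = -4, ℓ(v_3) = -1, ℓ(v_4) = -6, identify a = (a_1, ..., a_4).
a = (-2, 1, -1, -3)

Write a = (a_1, ..., a_4) in the standard basis. For each basis vector v_i, ℓ(v_i) = <v_i, a> is a linear equation in the a_j's. Collect the n equations into a matrix system V a = ℓ, where row i of V is v_i (expressed in the standard basis). Since V is invertible (lower-triangular with 1s on the diagonal, up to permutation), solve by back-substitution:
  V =
[[1, 0, 0, 0],
 [1, -1, 1, 0],
 [1, 1, 0, 0],
 [1, 0, 1, 1]]
  V a = (-2, -4, -1, -6)
Solving gives a = (-2, 1, -1, -3).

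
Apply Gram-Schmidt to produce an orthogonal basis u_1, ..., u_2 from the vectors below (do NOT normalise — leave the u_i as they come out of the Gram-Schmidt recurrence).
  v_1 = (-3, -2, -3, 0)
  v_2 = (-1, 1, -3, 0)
Orthogonal basis:
  u_1 = (-3, -2, -3, 0)
  u_2 = (4/11, 21/11, -18/11, 0)

Apply the Gram-Schmidt recurrence
  u_1 = v_1
  u_i = v_i − Σ_{j<i} ((v_i · u_j) / (u_j · u_j)) · u_j.

Step by step this gives:
  u_1 = (-3, -2, -3, 0)
  u_2 = (4/11, 21/11, -18/11, 0)

Orthogonality check:
  u_2 · u_1 = 0 (should be 0)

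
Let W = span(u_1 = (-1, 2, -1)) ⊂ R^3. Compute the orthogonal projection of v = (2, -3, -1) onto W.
proj_W(v) = (7/6, -7/3, 7/6)

Set up U = [u_1 | ... | u_1] ∈ R^(3×1). The projector onto W = col(U) is P = U (U^T U)^(-1) U^T.
Compute U^T U =
  [6],
and U^T v = (-7).
Solve U^T U · c = U^T v for the coefficients: c = (-7/6). The projection is proj_W(v) = U c.
Check: (v - proj_W(v)) · u_1 = 0  (should be 0).
Result: proj_W(v) = (7/6, -7/3, 7/6).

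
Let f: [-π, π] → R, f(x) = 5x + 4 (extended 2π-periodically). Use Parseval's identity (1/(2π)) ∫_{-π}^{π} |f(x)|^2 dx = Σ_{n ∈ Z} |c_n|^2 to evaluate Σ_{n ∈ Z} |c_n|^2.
Σ |c_n|^2 = 25π^2/3 + 16

Expand and integrate term by term over [-π, π]:
  ∫ (5x)^2 dx = 25·(2π^3/3); ∫ 2·5·(4)·x dx = 0 (odd integrand); ∫ 4^2 dx = 16·2π.
So (1/(2π)) ∫_{-π}^{π} (5x + 4)^2 dx = 25π^2/3 + 16 = 25π^2/3 + 16.
Parseval ⇒ Σ |c_n|^2 = 25π^2/3 + 16.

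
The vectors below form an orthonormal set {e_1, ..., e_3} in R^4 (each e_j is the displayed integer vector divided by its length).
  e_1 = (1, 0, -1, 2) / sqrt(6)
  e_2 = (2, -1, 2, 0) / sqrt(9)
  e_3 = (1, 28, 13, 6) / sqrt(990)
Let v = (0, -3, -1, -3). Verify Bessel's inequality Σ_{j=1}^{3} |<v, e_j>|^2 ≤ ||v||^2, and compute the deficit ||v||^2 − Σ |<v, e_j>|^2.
Σ |<v, e_j>|^2 = 194/11; ||v||^2 = 19; deficit = 15/11

Write each e_j = u_j / sqrt(<u_j, u_j>) where u_j is the displayed integer vector. Then <v, e_j> = <v, u_j> / sqrt(<u_j, u_j>), so |<v, e_j>|^2 = <v, u_j>^2 / <u_j, u_j>.
Coefficients: <v, e_1> = -5/sqrt(6), <v, e_2> = 1/sqrt(9), <v, e_3> = -115/sqrt(990).
Square and sum: Σ |<v, e_j>|^2 = 194/11.
Compute ||v||^2 = v·v = 19.
Deficit = 19 − 194/11 = 15/11 ≥ 0, confirming Bessel's inequality. (The deficit equals ||v − Σ <v,e_j> e_j||^2, the squared distance from v to span{e_j}.)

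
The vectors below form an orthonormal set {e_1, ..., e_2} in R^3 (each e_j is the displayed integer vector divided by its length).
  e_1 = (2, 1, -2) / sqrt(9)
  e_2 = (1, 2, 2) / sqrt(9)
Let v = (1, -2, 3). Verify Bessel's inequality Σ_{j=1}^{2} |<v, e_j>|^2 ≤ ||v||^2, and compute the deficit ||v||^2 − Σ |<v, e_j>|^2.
Σ |<v, e_j>|^2 = 5; ||v||^2 = 14; deficit = 9

Write each e_j = u_j / sqrt(<u_j, u_j>) where u_j is the displayed integer vector. Then <v, e_j> = <v, u_j> / sqrt(<u_j, u_j>), so |<v, e_j>|^2 = <v, u_j>^2 / <u_j, u_j>.
Coefficients: <v, e_1> = -6/sqrt(9), <v, e_2> = 3/sqrt(9).
Square and sum: Σ |<v, e_j>|^2 = 5.
Compute ||v||^2 = v·v = 14.
Deficit = 14 − 5 = 9 ≥ 0, confirming Bessel's inequality. (The deficit equals ||v − Σ <v,e_j> e_j||^2, the squared distance from v to span{e_j}.)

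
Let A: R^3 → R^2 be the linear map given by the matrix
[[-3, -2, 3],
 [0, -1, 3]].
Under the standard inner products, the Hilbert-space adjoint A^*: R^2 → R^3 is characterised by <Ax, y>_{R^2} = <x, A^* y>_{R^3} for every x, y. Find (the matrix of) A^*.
A^* = A^T =
[[-3, 0],
 [-2, -1],
 [3, 3]]

For real matrices with standard dot products, the defining identity <Ax, y> = <x, A^* y> gives (Ax)^T y = x^T (A^*) y, i.e. x^T A^T y = x^T (A^*) y. Since this holds for all x, y, we must have A^* = A^T. Therefore
A^* =
[[-3, 0],
 [-2, -1],
 [3, 3]].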